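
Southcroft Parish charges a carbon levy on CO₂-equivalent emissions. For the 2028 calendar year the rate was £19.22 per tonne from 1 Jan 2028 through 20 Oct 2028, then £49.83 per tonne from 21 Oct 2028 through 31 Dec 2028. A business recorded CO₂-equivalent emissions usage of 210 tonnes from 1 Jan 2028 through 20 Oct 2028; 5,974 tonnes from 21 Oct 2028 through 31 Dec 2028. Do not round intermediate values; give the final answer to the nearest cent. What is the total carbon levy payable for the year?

1 Jan – 20 Oct 2028: 210 tonnes at £19.22/tonne → £4,036.20
21 Oct – 31 Dec 2028: 5,974 tonnes at £49.83/tonne → £297,684.42

£301,720.62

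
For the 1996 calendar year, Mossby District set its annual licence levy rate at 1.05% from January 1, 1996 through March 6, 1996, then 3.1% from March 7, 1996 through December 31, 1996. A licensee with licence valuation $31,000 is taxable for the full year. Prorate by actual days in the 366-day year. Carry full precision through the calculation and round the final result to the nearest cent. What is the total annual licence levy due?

January 1 – March 6, 1996: 66 days at 1.05% → $31,000 × 1.05% × 66/366 = $58.6967
March 7 – December 31, 1996: 300 days at 3.1% → $31,000 × 3.1% × 300/366 = $787.7049
Total = $846.4016

$846.40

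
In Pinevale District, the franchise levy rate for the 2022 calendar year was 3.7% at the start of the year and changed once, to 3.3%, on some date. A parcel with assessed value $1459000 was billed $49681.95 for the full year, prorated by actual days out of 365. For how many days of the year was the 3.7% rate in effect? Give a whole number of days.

Let d = days at the first rate; then 365 − d days at the second rate.
$1459000 × [3.7%·d + 3.3%·(365−d)] / 365 = $49681.95
Solving gives d = 96, so the new rate took effect on 7 Apr 2022.

96 days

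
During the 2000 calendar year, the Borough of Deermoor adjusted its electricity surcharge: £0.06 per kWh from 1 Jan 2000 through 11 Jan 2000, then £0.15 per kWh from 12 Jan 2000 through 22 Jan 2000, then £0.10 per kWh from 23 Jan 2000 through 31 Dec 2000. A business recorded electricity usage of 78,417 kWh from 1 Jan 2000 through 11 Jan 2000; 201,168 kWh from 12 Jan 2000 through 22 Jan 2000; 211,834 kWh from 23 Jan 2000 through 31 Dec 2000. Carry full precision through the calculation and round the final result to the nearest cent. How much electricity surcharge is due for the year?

£56,063.62

1 Jan – 11 Jan 2000: 78,417 kWh at £0.06/kWh → £4,705.02
12 Jan – 22 Jan 2000: 201,168 kWh at £0.15/kWh → £30,175.20
23 Jan – 31 Dec 2000: 211,834 kWh at £0.10/kWh → £21,183.40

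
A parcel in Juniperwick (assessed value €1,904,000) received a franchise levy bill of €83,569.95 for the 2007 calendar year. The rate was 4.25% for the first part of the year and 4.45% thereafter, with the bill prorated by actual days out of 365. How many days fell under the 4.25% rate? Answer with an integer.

Let d = days at the first rate; then 365 − d days at the second rate.
€1,904,000 × [4.25%·d + 4.45%·(365−d)] / 365 = €83,569.95
Solving gives d = 111, so the new rate took effect on 22 April 2007.

111 days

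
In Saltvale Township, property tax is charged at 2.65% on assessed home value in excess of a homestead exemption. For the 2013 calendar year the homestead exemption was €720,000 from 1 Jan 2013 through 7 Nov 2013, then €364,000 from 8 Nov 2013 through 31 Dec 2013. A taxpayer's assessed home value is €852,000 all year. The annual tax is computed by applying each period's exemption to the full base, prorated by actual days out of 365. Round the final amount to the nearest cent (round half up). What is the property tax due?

€4,893.72

1 Jan – 7 Nov 2013: 311 days, exemption €720,000 → (€852,000 − €720,000) × 2.65% × 311/365 = €2,980.4877
8 Nov – 31 Dec 2013: 54 days, exemption €364,000 → (€852,000 − €364,000) × 2.65% × 54/365 = €1,913.2274
Total = €4,893.7151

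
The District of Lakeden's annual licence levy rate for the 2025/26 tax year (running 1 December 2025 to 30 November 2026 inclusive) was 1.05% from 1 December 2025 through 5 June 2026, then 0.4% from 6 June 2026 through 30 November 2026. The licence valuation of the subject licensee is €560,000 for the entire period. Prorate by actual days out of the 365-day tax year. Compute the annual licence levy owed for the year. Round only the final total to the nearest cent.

1 December 2025 – 5 June 2026: 187 days at 1.05% → €560,000 × 1.05% × 187/365 = €3,012.4932
6 June – 30 November 2026: 178 days at 0.4% → €560,000 × 0.4% × 178/365 = €1,092.3836
Total = €4,104.8767

€4,104.88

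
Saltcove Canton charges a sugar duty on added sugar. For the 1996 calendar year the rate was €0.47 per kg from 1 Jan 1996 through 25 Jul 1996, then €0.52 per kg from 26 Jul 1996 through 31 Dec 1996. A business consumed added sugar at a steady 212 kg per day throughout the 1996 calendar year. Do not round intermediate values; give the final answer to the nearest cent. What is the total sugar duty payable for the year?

1 Jan – 25 Jul 1996: 207 days × 212 kg/day = 43,884 kg at €0.47/kg → €20,625.48
26 Jul – 31 Dec 1996: 159 days × 212 kg/day = 33,708 kg at €0.52/kg → €17,528.16

€38,153.64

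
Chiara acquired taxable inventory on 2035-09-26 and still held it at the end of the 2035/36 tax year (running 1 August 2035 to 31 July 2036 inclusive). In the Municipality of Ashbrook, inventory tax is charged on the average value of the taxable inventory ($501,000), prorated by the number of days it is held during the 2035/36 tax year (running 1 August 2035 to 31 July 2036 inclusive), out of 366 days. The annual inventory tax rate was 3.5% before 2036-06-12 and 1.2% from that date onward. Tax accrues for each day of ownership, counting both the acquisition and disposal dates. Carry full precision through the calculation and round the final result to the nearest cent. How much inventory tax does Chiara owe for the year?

$13,277.87

2035-09-26 to 2036-06-11: 260 days at 3.5% → $501,000 × 3.5% × 260/366 = $12,456.5574
2036-06-12 to 2036-07-31: 50 days at 1.2% → $501,000 × 1.2% × 50/366 = $821.3115
Total = $13,277.8689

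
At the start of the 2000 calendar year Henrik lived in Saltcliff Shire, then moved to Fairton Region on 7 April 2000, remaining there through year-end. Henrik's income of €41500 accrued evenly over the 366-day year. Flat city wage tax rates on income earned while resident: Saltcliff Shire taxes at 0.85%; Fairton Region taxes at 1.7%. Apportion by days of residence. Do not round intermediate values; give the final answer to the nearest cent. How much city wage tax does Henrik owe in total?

€612.01

Saltcliff Shire, 1 January – 6 April 2000: 97 days → €41500 × 0.85% × 97/366 = €93.4884
Fairton Region, 7 April – 31 December 2000: 269 days → €41500 × 1.7% × 269/366 = €518.5232
Total = €612.0116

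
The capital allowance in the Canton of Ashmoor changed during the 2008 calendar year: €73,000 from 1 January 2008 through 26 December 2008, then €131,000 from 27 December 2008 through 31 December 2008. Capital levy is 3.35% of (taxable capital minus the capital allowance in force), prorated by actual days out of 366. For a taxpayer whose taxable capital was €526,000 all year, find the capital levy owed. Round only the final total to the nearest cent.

1 January – 26 December 2008: 361 days, exemption €73,000 → (€526,000 − €73,000) × 3.35% × 361/366 = €14,968.1844
27 December – 31 December 2008: 5 days, exemption €131,000 → (€526,000 − €131,000) × 3.35% × 5/366 = €180.7719
Total = €15,148.9563

€15,148.96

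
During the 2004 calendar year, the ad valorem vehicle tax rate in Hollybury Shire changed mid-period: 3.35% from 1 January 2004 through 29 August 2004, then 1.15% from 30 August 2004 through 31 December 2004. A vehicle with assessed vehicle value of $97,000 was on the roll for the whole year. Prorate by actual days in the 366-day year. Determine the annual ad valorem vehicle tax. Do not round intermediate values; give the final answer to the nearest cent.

1 January – 29 August 2004: 242 days at 3.35% → $97,000 × 3.35% × 242/366 = $2,148.5765
30 August – 31 December 2004: 124 days at 1.15% → $97,000 × 1.15% × 124/366 = $377.9290
Total = $2,526.5055

$2,526.51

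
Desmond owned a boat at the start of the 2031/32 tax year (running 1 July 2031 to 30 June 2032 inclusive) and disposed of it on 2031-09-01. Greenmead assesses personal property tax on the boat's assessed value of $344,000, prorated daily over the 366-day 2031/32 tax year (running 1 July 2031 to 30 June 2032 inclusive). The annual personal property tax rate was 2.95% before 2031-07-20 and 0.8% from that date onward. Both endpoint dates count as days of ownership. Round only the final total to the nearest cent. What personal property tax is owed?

2031-07-01 to 2031-07-19: 19 days at 2.95% → $344,000 × 2.95% × 19/366 = $526.8087
2031-07-20 to 2031-09-01: 44 days at 0.8% → $344,000 × 0.8% × 44/366 = $330.8415
Total = $857.6503

$857.65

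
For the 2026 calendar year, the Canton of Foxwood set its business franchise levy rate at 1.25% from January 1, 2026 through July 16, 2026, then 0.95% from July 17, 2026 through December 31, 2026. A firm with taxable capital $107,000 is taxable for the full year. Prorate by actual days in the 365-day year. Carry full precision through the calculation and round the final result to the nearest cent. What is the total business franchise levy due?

$1,189.75

January 1 – July 16, 2026: 197 days at 1.25% → $107,000 × 1.25% × 197/365 = $721.8836
July 17 – December 31, 2026: 168 days at 0.95% → $107,000 × 0.95% × 168/365 = $467.8685
Total = $1,189.7521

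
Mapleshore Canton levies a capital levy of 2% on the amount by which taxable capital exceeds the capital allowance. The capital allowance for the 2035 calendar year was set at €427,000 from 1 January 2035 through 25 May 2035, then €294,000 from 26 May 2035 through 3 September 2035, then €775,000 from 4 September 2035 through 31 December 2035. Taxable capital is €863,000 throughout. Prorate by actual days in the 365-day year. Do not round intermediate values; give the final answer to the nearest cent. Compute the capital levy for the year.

1 January – 25 May 2035: 145 days, exemption €427,000 → (€863,000 − €427,000) × 2% × 145/365 = €3,464.1096
26 May – 3 September 2035: 101 days, exemption €294,000 → (€863,000 − €294,000) × 2% × 101/365 = €3,148.9863
4 September – 31 December 2035: 119 days, exemption €775,000 → (€863,000 − €775,000) × 2% × 119/365 = €573.8082
Total = €7,186.9041

€7,186.90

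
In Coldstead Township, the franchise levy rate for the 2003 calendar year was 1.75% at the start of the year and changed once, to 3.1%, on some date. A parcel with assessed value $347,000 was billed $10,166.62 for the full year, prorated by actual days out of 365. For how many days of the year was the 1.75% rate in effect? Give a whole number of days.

46 days

Let d = days at the first rate; then 365 − d days at the second rate.
$347,000 × [1.75%·d + 3.1%·(365−d)] / 365 = $10,166.62
Solving gives d = 46, so the new rate took effect on 16 February 2003.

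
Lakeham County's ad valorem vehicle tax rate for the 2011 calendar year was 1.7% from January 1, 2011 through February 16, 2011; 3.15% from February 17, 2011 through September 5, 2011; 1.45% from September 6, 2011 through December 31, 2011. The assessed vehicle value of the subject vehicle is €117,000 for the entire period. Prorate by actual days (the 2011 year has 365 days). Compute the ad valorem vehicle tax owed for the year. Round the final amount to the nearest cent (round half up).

January 1 – February 16, 2011: 47 days at 1.7% → €117,000 × 1.7% × 47/365 = €256.1178
February 17 – September 5, 2011: 201 days at 3.15% → €117,000 × 3.15% × 201/365 = €2,029.5493
September 6 – December 31, 2011: 117 days at 1.45% → €117,000 × 1.45% × 117/365 = €543.8096
Total = €2,829.4767

€2,829.48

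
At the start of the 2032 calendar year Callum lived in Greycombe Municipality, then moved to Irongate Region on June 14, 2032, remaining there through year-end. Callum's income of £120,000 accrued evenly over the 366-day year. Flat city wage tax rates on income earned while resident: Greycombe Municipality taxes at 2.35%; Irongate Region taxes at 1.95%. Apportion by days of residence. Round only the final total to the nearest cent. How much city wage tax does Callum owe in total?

£2,556.39

Greycombe Municipality, January 1 – June 13, 2032: 165 days → £120,000 × 2.35% × 165/366 = £1,271.3115
Irongate Region, June 14 – December 31, 2032: 201 days → £120,000 × 1.95% × 201/366 = £1,285.0820
Total = £2,556.3934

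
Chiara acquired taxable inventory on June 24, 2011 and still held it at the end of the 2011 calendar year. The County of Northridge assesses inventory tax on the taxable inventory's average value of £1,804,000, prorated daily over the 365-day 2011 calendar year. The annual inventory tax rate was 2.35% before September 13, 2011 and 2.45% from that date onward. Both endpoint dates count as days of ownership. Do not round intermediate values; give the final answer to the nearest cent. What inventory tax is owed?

£22,727.93

June 24 – September 12, 2011: 81 days at 2.35% → £1,804,000 × 2.35% × 81/365 = £9,407.9836
September 13 – December 31, 2011: 110 days at 2.45% → £1,804,000 × 2.45% × 110/365 = £13,319.9452
Total = £22,727.9288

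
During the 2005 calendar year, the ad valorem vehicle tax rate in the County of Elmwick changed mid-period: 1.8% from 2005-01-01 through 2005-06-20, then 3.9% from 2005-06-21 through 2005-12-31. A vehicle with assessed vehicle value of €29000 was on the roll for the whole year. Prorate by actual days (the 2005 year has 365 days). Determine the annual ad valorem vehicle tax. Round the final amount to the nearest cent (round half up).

€845.69

2005-01-01 to 2005-06-20: 171 days at 1.8% → €29000 × 1.8% × 171/365 = €244.5534
2005-06-21 to 2005-12-31: 194 days at 3.9% → €29000 × 3.9% × 194/365 = €601.1342
Total = €845.6877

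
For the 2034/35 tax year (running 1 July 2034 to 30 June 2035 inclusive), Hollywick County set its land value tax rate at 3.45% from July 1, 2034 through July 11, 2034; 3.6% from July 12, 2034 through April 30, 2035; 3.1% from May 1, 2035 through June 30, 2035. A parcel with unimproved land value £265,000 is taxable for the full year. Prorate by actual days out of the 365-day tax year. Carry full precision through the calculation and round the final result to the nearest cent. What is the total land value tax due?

July 1 – July 11, 2034: 11 days at 3.45% → £265,000 × 3.45% × 11/365 = £275.5274
July 12, 2034 – April 30, 2035: 293 days at 3.6% → £265,000 × 3.6% × 293/365 = £7,658.1370
May 1 – June 30, 2035: 61 days at 3.1% → £265,000 × 3.1% × 61/365 = £1,372.9178
Total = £9,306.5822

£9,306.58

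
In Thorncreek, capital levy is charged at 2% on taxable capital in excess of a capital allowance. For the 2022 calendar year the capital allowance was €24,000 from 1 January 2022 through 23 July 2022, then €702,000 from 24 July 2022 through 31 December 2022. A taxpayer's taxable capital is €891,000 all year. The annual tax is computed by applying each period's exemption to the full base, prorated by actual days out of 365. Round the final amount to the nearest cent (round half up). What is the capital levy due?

1 January – 23 July 2022: 204 days, exemption €24,000 → (€891,000 − €24,000) × 2% × 204/365 = €9,691.3973
24 July – 31 December 2022: 161 days, exemption €702,000 → (€891,000 − €702,000) × 2% × 161/365 = €1,667.3425
Total = €11,358.7397

€11,358.74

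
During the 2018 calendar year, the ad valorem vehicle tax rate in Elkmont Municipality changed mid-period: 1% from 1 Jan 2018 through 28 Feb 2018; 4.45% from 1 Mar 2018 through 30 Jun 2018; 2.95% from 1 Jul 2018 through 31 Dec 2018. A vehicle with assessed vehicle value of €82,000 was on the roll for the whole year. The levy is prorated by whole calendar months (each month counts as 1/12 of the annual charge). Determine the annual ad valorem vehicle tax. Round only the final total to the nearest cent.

1 Jan – 28 Feb 2018: 2 months at 1% → €82,000 × 1% × 2/12 = €136.6667
1 Mar – 30 Jun 2018: 4 months at 4.45% → €82,000 × 4.45% × 4/12 = €1,216.3333
1 Jul – 31 Dec 2018: 6 months at 2.95% → €82,000 × 2.95% × 6/12 = €1,209.5000
Total = €2,562.5000

€2,562.50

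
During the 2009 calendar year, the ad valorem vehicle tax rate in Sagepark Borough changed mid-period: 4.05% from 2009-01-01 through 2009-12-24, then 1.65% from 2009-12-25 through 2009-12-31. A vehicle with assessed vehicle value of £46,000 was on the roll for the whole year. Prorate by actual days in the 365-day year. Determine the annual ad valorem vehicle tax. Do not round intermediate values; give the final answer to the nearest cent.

£1,841.83

2009-01-01 to 2009-12-24: 358 days at 4.05% → £46,000 × 4.05% × 358/365 = £1,827.2712
2009-12-25 to 2009-12-31: 7 days at 1.65% → £46,000 × 1.65% × 7/365 = £14.5562
Total = £1,841.8274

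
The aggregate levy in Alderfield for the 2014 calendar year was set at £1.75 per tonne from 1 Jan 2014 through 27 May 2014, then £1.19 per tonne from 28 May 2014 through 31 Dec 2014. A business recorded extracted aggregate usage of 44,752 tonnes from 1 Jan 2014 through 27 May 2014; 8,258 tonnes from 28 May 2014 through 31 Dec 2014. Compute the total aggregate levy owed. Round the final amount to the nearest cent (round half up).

1 Jan – 27 May 2014: 44,752 tonnes at £1.75/tonne → £78316.00
28 May – 31 Dec 2014: 8,258 tonnes at £1.19/tonne → £9827.02

£88143.02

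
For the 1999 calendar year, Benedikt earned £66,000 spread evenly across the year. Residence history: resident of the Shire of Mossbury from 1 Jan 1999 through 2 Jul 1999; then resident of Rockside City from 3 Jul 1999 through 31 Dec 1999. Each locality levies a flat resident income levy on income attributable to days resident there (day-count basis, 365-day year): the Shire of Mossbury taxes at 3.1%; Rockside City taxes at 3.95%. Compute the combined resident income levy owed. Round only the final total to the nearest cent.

The Shire of Mossbury, 1 Jan – 2 Jul 1999: 183 days → £66,000 × 3.1% × 183/365 = £1,025.8027
Rockside City, 3 Jul – 31 Dec 1999: 182 days → £66,000 × 3.95% × 182/365 = £1,299.9288
Total = £2,325.7315

£2,325.73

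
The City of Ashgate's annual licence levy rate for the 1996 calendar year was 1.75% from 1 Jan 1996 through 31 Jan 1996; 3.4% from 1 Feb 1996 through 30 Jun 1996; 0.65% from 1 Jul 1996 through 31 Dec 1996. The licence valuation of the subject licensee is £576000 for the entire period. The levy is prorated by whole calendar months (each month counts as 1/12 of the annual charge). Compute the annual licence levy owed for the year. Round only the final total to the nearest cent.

£10872.00

1 Jan – 31 Jan 1996: 1 month at 1.75% → £576000 × 1.75% × 1/12 = £840.0000
1 Feb – 30 Jun 1996: 5 months at 3.4% → £576000 × 3.4% × 5/12 = £8160.0000
1 Jul – 31 Dec 1996: 6 months at 0.65% → £576000 × 0.65% × 6/12 = £1872.0000
Total = £10872.0000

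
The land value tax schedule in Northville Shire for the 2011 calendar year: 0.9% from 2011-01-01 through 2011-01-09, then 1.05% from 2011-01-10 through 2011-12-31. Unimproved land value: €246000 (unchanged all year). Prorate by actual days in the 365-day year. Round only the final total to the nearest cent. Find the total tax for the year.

2011-01-01 to 2011-01-09: 9 days at 0.9% → €246000 × 0.9% × 9/365 = €54.5918
2011-01-10 to 2011-12-31: 356 days at 1.05% → €246000 × 1.05% × 356/365 = €2519.3096
Total = €2573.9014

€2573.90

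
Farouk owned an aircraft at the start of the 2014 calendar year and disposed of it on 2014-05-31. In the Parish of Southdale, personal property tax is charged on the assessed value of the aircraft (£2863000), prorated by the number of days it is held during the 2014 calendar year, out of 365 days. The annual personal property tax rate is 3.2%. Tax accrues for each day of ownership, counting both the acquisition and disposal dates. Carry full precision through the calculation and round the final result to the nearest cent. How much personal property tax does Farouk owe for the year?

Days held (2014-01-01 to 2014-05-31): 151 out of 365
Tax = £2863000 × 3.2% × 151/365 = £37901.4137

£37901.41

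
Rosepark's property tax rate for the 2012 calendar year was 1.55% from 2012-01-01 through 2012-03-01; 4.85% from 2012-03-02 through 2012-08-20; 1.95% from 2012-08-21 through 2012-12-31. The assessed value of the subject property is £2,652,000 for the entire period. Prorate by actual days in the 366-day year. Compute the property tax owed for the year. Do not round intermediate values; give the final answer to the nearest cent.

£86,088.56

2012-01-01 to 2012-03-01: 61 days at 1.55% → £2,652,000 × 1.55% × 61/366 = £6,851.0000
2012-03-02 to 2012-08-20: 172 days at 4.85% → £2,652,000 × 4.85% × 172/366 = £60,445.3115
2012-08-21 to 2012-12-31: 133 days at 1.95% → £2,652,000 × 1.95% × 133/366 = £18,792.2459
Total = £86,088.5574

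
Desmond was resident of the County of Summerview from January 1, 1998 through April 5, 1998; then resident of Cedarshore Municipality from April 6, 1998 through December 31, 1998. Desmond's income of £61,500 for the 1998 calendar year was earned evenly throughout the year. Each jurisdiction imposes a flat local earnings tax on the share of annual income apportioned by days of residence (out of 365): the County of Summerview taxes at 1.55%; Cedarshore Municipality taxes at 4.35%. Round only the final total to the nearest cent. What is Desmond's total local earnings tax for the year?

The County of Summerview, January 1 – April 5, 1998: 95 days → £61,500 × 1.55% × 95/365 = £248.1062
Cedarshore Municipality, April 6 – December 31, 1998: 270 days → £61,500 × 4.35% × 270/365 = £1,978.9521
Total = £2,227.0582

£2,227.06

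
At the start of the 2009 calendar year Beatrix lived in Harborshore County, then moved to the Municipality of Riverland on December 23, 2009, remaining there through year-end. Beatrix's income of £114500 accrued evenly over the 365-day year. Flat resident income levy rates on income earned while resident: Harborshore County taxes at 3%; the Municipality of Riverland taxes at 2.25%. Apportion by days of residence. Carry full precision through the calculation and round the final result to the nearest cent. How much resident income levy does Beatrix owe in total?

Harborshore County, January 1 – December 22, 2009: 356 days → £114500 × 3% × 356/365 = £3350.3014
The Municipality of Riverland, December 23 – December 31, 2009: 9 days → £114500 × 2.25% × 9/365 = £63.5240
Total = £3413.8253

£3413.83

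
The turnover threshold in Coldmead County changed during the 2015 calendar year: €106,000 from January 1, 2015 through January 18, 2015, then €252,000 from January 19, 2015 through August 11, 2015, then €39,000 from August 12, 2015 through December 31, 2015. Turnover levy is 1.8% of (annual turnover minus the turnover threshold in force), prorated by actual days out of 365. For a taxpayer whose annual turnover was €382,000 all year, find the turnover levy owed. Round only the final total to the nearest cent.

€3,961.18

January 1 – January 18, 2015: 18 days, exemption €106,000 → (€382,000 − €106,000) × 1.8% × 18/365 = €244.9973
January 19 – August 11, 2015: 205 days, exemption €252,000 → (€382,000 − €252,000) × 1.8% × 205/365 = €1,314.2466
August 12 – December 31, 2015: 142 days, exemption €39,000 → (€382,000 − €39,000) × 1.8% × 142/365 = €2,401.9397
Total = €3,961.1836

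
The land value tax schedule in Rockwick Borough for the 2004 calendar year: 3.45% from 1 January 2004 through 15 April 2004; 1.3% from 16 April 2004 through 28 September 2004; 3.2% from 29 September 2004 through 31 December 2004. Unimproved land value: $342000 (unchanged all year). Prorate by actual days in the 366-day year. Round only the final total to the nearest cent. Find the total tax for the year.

$8244.44

1 January – 15 April 2004: 106 days at 3.45% → $342000 × 3.45% × 106/366 = $3417.1967
16 April – 28 September 2004: 166 days at 1.3% → $342000 × 1.3% × 166/366 = $2016.4918
29 September – 31 December 2004: 94 days at 3.2% → $342000 × 3.2% × 94/366 = $2810.7541
Total = $8244.4426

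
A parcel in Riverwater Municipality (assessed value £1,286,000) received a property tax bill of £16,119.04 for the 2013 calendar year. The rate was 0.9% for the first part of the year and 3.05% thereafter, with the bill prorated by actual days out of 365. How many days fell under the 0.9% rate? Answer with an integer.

305 days

Let d = days at the first rate; then 365 − d days at the second rate.
£1,286,000 × [0.9%·d + 3.05%·(365−d)] / 365 = £16,119.04
Solving gives d = 305, so the new rate took effect on November 2, 2013.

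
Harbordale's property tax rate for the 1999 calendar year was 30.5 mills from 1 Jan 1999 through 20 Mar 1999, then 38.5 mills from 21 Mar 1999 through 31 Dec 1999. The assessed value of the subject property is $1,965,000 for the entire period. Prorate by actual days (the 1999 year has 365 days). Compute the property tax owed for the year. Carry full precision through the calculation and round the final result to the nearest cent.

$72,250.09

1 Jan – 20 Mar 1999: 79 days at 30.5 mills → $1,965,000 × 3.05% × 79/365 = $12,971.6918
21 Mar – 31 Dec 1999: 286 days at 38.5 mills → $1,965,000 × 3.85% × 286/365 = $59,278.3973
Total = $72,250.0890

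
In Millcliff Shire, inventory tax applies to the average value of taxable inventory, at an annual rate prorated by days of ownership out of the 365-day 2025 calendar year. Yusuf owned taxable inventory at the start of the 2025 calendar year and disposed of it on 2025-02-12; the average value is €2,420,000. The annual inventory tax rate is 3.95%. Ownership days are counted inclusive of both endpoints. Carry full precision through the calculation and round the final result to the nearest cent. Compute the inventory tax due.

€11,261.29

Days held (2025-01-01 to 2025-02-12): 43 out of 365
Tax = €2,420,000 × 3.95% × 43/365 = €11,261.2877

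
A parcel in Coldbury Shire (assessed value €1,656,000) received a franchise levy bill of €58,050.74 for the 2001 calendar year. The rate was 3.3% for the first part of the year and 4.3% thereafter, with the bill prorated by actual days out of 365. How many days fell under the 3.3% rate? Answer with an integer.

Let d = days at the first rate; then 365 − d days at the second rate.
€1,656,000 × [3.3%·d + 4.3%·(365−d)] / 365 = €58,050.74
Solving gives d = 290, so the new rate took effect on October 18, 2001.

290 days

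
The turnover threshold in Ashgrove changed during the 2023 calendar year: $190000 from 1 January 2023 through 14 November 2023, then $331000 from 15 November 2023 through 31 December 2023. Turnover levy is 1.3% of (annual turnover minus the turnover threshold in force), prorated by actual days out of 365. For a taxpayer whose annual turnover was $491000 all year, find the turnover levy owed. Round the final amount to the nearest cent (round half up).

$3676.97

1 January – 14 November 2023: 318 days, exemption $190000 → ($491000 − $190000) × 1.3% × 318/365 = $3409.1342
15 November – 31 December 2023: 47 days, exemption $331000 → ($491000 − $331000) × 1.3% × 47/365 = $267.8356
Total = $3676.9699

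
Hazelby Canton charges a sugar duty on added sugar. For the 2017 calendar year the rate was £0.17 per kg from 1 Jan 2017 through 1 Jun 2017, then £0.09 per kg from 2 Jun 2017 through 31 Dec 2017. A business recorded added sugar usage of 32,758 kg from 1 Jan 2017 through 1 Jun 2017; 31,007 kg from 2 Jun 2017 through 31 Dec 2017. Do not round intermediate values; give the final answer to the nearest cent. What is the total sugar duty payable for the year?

1 Jan – 1 Jun 2017: 32,758 kg at £0.17/kg → £5568.86
2 Jun – 31 Dec 2017: 31,007 kg at £0.09/kg → £2790.63

£8359.49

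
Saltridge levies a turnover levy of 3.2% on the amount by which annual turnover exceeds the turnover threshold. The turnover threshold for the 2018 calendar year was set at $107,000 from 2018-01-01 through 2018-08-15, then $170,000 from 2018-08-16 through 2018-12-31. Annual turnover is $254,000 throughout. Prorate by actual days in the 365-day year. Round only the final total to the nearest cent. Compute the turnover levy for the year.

$3,941.79

2018-01-01 to 2018-08-15: 227 days, exemption $107,000 → ($254,000 − $107,000) × 3.2% × 227/365 = $2,925.5014
2018-08-16 to 2018-12-31: 138 days, exemption $170,000 → ($254,000 − $170,000) × 3.2% × 138/365 = $1,016.2849
Total = $3,941.7863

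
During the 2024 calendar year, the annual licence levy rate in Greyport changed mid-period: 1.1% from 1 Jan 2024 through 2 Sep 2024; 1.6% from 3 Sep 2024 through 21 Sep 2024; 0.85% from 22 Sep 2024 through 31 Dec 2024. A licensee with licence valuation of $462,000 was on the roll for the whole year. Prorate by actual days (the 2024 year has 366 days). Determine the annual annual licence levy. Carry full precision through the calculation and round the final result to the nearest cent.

$4,883.19

1 Jan – 2 Sep 2024: 246 days at 1.1% → $462,000 × 1.1% × 246/366 = $3,415.7705
3 Sep – 21 Sep 2024: 19 days at 1.6% → $462,000 × 1.6% × 19/366 = $383.7377
22 Sep – 31 Dec 2024: 101 days at 0.85% → $462,000 × 0.85% × 101/366 = $1,083.6803
Total = $4,883.1885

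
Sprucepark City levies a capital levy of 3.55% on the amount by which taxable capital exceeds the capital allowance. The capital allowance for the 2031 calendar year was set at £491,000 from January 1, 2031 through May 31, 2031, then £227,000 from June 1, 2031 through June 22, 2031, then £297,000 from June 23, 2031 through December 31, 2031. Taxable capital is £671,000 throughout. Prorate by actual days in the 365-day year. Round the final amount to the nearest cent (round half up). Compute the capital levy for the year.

£10,577.64

January 1 – May 31, 2031: 151 days, exemption £491,000 → (£671,000 − £491,000) × 3.55% × 151/365 = £2,643.5342
June 1 – June 22, 2031: 22 days, exemption £227,000 → (£671,000 − £227,000) × 3.55% × 22/365 = £950.0384
June 23 – December 31, 2031: 192 days, exemption £297,000 → (£671,000 − £297,000) × 3.55% × 192/365 = £6,984.0658
Total = £10,577.6384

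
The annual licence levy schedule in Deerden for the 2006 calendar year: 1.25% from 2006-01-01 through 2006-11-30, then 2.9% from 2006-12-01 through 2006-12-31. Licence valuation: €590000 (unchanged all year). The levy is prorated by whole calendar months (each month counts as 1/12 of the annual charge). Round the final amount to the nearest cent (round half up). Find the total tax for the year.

2006-01-01 to 2006-11-30: 11 months at 1.25% → €590000 × 1.25% × 11/12 = €6760.4167
2006-12-01 to 2006-12-31: 1 month at 2.9% → €590000 × 2.9% × 1/12 = €1425.8333
Total = €8186.2500

€8186.25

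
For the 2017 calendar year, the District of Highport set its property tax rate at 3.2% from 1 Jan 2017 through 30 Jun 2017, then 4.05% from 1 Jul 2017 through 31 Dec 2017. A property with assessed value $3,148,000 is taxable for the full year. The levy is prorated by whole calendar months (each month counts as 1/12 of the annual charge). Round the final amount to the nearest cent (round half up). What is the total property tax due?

$114,115.00

1 Jan – 30 Jun 2017: 6 months at 3.2% → $3,148,000 × 3.2% × 6/12 = $50,368.0000
1 Jul – 31 Dec 2017: 6 months at 4.05% → $3,148,000 × 4.05% × 6/12 = $63,747.0000
Total = $114,115.0000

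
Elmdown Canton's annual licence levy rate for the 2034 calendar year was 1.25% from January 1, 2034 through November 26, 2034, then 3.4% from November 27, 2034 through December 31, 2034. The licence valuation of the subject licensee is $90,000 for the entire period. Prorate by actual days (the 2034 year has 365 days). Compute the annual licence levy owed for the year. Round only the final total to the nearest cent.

January 1 – November 26, 2034: 330 days at 1.25% → $90,000 × 1.25% × 330/365 = $1,017.1233
November 27 – December 31, 2034: 35 days at 3.4% → $90,000 × 3.4% × 35/365 = $293.4247
Total = $1,310.5479

$1,310.55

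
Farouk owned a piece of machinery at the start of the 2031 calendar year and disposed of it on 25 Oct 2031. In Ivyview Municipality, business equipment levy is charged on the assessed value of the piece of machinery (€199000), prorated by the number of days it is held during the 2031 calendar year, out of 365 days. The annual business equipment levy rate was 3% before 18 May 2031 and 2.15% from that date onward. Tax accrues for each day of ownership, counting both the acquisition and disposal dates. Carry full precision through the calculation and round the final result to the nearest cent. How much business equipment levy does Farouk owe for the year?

1 Jan – 17 May 2031: 137 days at 3% → €199000 × 3% × 137/365 = €2240.7945
18 May – 25 Oct 2031: 161 days at 2.15% → €199000 × 2.15% × 161/365 = €1887.2288
Total = €4128.0233

€4128.02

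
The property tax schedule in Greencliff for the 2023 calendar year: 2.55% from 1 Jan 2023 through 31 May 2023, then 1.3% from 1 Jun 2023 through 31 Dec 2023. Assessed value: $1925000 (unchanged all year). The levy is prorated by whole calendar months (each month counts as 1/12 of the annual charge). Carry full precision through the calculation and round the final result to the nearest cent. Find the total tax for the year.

1 Jan – 31 May 2023: 5 months at 2.55% → $1925000 × 2.55% × 5/12 = $20453.1250
1 Jun – 31 Dec 2023: 7 months at 1.3% → $1925000 × 1.3% × 7/12 = $14597.9167
Total = $35051.0417

$35051.04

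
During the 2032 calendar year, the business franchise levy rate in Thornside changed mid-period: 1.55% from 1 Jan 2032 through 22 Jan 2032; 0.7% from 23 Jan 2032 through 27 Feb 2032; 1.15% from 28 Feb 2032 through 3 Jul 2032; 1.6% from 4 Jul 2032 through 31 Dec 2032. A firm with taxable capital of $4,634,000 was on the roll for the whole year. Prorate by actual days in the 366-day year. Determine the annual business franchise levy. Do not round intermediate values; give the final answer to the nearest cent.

1 Jan – 22 Jan 2032: 22 days at 1.55% → $4,634,000 × 1.55% × 22/366 = $4,317.4699
23 Jan – 27 Feb 2032: 36 days at 0.7% → $4,634,000 × 0.7% × 36/366 = $3,190.6230
28 Feb – 3 Jul 2032: 127 days at 1.15% → $4,634,000 × 1.15% × 127/366 = $18,491.6858
4 Jul – 31 Dec 2032: 181 days at 1.6% → $4,634,000 × 1.6% × 181/366 = $36,666.8415
Total = $62,666.6202

$62,666.62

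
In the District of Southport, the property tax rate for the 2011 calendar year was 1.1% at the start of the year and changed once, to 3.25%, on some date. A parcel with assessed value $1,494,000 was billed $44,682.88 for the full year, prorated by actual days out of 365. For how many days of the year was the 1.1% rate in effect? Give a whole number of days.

44 days

Let d = days at the first rate; then 365 − d days at the second rate.
$1,494,000 × [1.1%·d + 3.25%·(365−d)] / 365 = $44,682.88
Solving gives d = 44, so the new rate took effect on 14 February 2011.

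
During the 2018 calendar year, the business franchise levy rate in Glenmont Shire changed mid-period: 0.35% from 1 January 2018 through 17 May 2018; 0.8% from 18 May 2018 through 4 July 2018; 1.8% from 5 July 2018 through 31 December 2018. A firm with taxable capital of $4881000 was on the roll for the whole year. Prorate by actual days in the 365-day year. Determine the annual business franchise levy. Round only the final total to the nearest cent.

$54874.48

1 January – 17 May 2018: 137 days at 0.35% → $4881000 × 0.35% × 137/365 = $6412.1630
18 May – 4 July 2018: 48 days at 0.8% → $4881000 × 0.8% × 48/365 = $5135.0795
5 July – 31 December 2018: 180 days at 1.8% → $4881000 × 1.8% × 180/365 = $43327.2329
Total = $54874.4753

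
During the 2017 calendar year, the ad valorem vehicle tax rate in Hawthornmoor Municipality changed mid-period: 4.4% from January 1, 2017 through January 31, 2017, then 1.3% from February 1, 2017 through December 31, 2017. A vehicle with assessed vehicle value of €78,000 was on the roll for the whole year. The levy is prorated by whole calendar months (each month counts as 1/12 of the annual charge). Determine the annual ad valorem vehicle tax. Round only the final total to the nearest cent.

€1,215.50

January 1 – January 31, 2017: 1 month at 4.4% → €78,000 × 4.4% × 1/12 = €286.0000
February 1 – December 31, 2017: 11 months at 1.3% → €78,000 × 1.3% × 11/12 = €929.5000
Total = €1,215.5000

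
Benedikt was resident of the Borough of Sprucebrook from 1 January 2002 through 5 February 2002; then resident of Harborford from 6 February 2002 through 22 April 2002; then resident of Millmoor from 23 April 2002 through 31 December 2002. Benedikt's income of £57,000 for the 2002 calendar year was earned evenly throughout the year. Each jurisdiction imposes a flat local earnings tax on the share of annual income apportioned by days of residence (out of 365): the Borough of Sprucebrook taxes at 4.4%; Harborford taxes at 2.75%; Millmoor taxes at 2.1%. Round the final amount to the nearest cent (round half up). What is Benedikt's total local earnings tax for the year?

The Borough of Sprucebrook, 1 January – 5 February 2002: 36 days → £57,000 × 4.4% × 36/365 = £247.3644
Harborford, 6 February – 22 April 2002: 76 days → £57,000 × 2.75% × 76/365 = £326.3836
Millmoor, 23 April – 31 December 2002: 253 days → £57,000 × 2.1% × 253/365 = £829.7014
Total = £1,403.4493

£1,403.45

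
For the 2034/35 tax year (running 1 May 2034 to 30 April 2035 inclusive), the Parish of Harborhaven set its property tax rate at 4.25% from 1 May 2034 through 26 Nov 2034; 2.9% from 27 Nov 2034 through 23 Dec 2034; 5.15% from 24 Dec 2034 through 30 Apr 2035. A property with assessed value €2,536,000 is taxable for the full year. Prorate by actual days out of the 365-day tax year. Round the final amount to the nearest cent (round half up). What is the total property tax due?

1 May – 26 Nov 2034: 210 days at 4.25% → €2,536,000 × 4.25% × 210/365 = €62,010.4110
27 Nov – 23 Dec 2034: 27 days at 2.9% → €2,536,000 × 2.9% × 27/365 = €5,440.2411
24 Dec 2034 – 30 Apr 2035: 128 days at 5.15% → €2,536,000 × 5.15% × 128/365 = €45,800.8548
Total = €113,251.5068

€113,251.51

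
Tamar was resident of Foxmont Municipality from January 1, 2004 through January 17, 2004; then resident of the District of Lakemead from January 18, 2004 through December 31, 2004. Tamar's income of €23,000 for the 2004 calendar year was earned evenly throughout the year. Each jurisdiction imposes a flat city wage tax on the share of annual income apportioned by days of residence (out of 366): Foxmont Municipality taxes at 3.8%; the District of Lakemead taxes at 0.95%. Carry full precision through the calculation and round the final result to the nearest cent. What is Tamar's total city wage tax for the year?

Foxmont Municipality, January 1 – January 17, 2004: 17 days → €23,000 × 3.8% × 17/366 = €40.5956
The District of Lakemead, January 18 – December 31, 2004: 349 days → €23,000 × 0.95% × 349/366 = €208.3511
Total = €248.9467

€248.95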